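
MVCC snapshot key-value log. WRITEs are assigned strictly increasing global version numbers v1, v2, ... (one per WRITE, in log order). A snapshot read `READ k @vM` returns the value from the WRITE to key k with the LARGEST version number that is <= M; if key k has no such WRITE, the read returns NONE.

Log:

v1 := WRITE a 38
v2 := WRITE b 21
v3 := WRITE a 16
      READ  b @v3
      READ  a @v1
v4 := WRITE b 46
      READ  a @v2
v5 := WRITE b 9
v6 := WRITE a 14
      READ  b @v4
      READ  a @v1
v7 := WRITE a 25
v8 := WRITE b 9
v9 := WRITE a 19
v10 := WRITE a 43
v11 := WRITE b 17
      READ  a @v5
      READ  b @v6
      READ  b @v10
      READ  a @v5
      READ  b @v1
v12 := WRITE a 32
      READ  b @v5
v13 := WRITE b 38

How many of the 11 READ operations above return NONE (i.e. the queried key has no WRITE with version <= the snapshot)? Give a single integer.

v1: WRITE a=38  (a history now [(1, 38)])
v2: WRITE b=21  (b history now [(2, 21)])
v3: WRITE a=16  (a history now [(1, 38), (3, 16)])
READ b @v3: history=[(2, 21)] -> pick v2 -> 21
READ a @v1: history=[(1, 38), (3, 16)] -> pick v1 -> 38
v4: WRITE b=46  (b history now [(2, 21), (4, 46)])
READ a @v2: history=[(1, 38), (3, 16)] -> pick v1 -> 38
v5: WRITE b=9  (b history now [(2, 21), (4, 46), (5, 9)])
v6: WRITE a=14  (a history now [(1, 38), (3, 16), (6, 14)])
READ b @v4: history=[(2, 21), (4, 46), (5, 9)] -> pick v4 -> 46
READ a @v1: history=[(1, 38), (3, 16), (6, 14)] -> pick v1 -> 38
v7: WRITE a=25  (a history now [(1, 38), (3, 16), (6, 14), (7, 25)])
v8: WRITE b=9  (b history now [(2, 21), (4, 46), (5, 9), (8, 9)])
v9: WRITE a=19  (a history now [(1, 38), (3, 16), (6, 14), (7, 25), (9, 19)])
v10: WRITE a=43  (a history now [(1, 38), (3, 16), (6, 14), (7, 25), (9, 19), (10, 43)])
v11: WRITE b=17  (b history now [(2, 21), (4, 46), (5, 9), (8, 9), (11, 17)])
READ a @v5: history=[(1, 38), (3, 16), (6, 14), (7, 25), (9, 19), (10, 43)] -> pick v3 -> 16
READ b @v6: history=[(2, 21), (4, 46), (5, 9), (8, 9), (11, 17)] -> pick v5 -> 9
READ b @v10: history=[(2, 21), (4, 46), (5, 9), (8, 9), (11, 17)] -> pick v8 -> 9
READ a @v5: history=[(1, 38), (3, 16), (6, 14), (7, 25), (9, 19), (10, 43)] -> pick v3 -> 16
READ b @v1: history=[(2, 21), (4, 46), (5, 9), (8, 9), (11, 17)] -> no version <= 1 -> NONE
v12: WRITE a=32  (a history now [(1, 38), (3, 16), (6, 14), (7, 25), (9, 19), (10, 43), (12, 32)])
READ b @v5: history=[(2, 21), (4, 46), (5, 9), (8, 9), (11, 17)] -> pick v5 -> 9
v13: WRITE b=38  (b history now [(2, 21), (4, 46), (5, 9), (8, 9), (11, 17), (13, 38)])
Read results in order: ['21', '38', '38', '46', '38', '16', '9', '9', '16', 'NONE', '9']
NONE count = 1

Answer: 1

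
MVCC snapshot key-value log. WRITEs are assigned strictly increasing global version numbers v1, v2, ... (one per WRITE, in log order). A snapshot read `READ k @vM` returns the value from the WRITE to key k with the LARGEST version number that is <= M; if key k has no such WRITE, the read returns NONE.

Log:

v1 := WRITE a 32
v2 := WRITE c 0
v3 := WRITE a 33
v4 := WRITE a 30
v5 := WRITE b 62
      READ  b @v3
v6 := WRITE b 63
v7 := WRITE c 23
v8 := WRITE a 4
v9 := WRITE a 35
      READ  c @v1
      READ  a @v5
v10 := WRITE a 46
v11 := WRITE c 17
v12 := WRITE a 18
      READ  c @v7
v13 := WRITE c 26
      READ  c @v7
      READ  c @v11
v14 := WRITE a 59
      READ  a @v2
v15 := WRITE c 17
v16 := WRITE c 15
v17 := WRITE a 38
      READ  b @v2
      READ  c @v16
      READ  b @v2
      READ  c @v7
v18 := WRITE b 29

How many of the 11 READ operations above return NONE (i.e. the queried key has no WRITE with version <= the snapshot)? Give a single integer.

v1: WRITE a=32  (a history now [(1, 32)])
v2: WRITE c=0  (c history now [(2, 0)])
v3: WRITE a=33  (a history now [(1, 32), (3, 33)])
v4: WRITE a=30  (a history now [(1, 32), (3, 33), (4, 30)])
v5: WRITE b=62  (b history now [(5, 62)])
READ b @v3: history=[(5, 62)] -> no version <= 3 -> NONE
v6: WRITE b=63  (b history now [(5, 62), (6, 63)])
v7: WRITE c=23  (c history now [(2, 0), (7, 23)])
v8: WRITE a=4  (a history now [(1, 32), (3, 33), (4, 30), (8, 4)])
v9: WRITE a=35  (a history now [(1, 32), (3, 33), (4, 30), (8, 4), (9, 35)])
READ c @v1: history=[(2, 0), (7, 23)] -> no version <= 1 -> NONE
READ a @v5: history=[(1, 32), (3, 33), (4, 30), (8, 4), (9, 35)] -> pick v4 -> 30
v10: WRITE a=46  (a history now [(1, 32), (3, 33), (4, 30), (8, 4), (9, 35), (10, 46)])
v11: WRITE c=17  (c history now [(2, 0), (7, 23), (11, 17)])
v12: WRITE a=18  (a history now [(1, 32), (3, 33), (4, 30), (8, 4), (9, 35), (10, 46), (12, 18)])
READ c @v7: history=[(2, 0), (7, 23), (11, 17)] -> pick v7 -> 23
v13: WRITE c=26  (c history now [(2, 0), (7, 23), (11, 17), (13, 26)])
READ c @v7: history=[(2, 0), (7, 23), (11, 17), (13, 26)] -> pick v7 -> 23
READ c @v11: history=[(2, 0), (7, 23), (11, 17), (13, 26)] -> pick v11 -> 17
v14: WRITE a=59  (a history now [(1, 32), (3, 33), (4, 30), (8, 4), (9, 35), (10, 46), (12, 18), (14, 59)])
READ a @v2: history=[(1, 32), (3, 33), (4, 30), (8, 4), (9, 35), (10, 46), (12, 18), (14, 59)] -> pick v1 -> 32
v15: WRITE c=17  (c history now [(2, 0), (7, 23), (11, 17), (13, 26), (15, 17)])
v16: WRITE c=15  (c history now [(2, 0), (7, 23), (11, 17), (13, 26), (15, 17), (16, 15)])
v17: WRITE a=38  (a history now [(1, 32), (3, 33), (4, 30), (8, 4), (9, 35), (10, 46), (12, 18), (14, 59), (17, 38)])
READ b @v2: history=[(5, 62), (6, 63)] -> no version <= 2 -> NONE
READ c @v16: history=[(2, 0), (7, 23), (11, 17), (13, 26), (15, 17), (16, 15)] -> pick v16 -> 15
READ b @v2: history=[(5, 62), (6, 63)] -> no version <= 2 -> NONE
READ c @v7: history=[(2, 0), (7, 23), (11, 17), (13, 26), (15, 17), (16, 15)] -> pick v7 -> 23
v18: WRITE b=29  (b history now [(5, 62), (6, 63), (18, 29)])
Read results in order: ['NONE', 'NONE', '30', '23', '23', '17', '32', 'NONE', '15', 'NONE', '23']
NONE count = 4

Answer: 4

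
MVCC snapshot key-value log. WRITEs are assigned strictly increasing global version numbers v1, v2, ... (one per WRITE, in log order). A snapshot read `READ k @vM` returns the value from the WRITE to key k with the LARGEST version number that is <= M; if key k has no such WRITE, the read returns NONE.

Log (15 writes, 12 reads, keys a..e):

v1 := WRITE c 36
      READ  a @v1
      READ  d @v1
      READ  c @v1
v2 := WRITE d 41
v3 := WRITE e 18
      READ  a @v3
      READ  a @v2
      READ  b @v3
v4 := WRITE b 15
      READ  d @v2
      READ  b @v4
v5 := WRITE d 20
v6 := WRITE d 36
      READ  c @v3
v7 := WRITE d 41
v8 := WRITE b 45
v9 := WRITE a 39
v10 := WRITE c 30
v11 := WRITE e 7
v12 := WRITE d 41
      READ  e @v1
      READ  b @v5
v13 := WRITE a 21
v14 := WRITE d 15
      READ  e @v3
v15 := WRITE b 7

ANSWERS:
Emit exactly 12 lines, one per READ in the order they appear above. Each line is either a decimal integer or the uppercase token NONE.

Answer: NONE
NONE
36
NONE
NONE
NONE
41
15
36
NONE
15
18

Derivation:
v1: WRITE c=36  (c history now [(1, 36)])
READ a @v1: history=[] -> no version <= 1 -> NONE
READ d @v1: history=[] -> no version <= 1 -> NONE
READ c @v1: history=[(1, 36)] -> pick v1 -> 36
v2: WRITE d=41  (d history now [(2, 41)])
v3: WRITE e=18  (e history now [(3, 18)])
READ a @v3: history=[] -> no version <= 3 -> NONE
READ a @v2: history=[] -> no version <= 2 -> NONE
READ b @v3: history=[] -> no version <= 3 -> NONE
v4: WRITE b=15  (b history now [(4, 15)])
READ d @v2: history=[(2, 41)] -> pick v2 -> 41
READ b @v4: history=[(4, 15)] -> pick v4 -> 15
v5: WRITE d=20  (d history now [(2, 41), (5, 20)])
v6: WRITE d=36  (d history now [(2, 41), (5, 20), (6, 36)])
READ c @v3: history=[(1, 36)] -> pick v1 -> 36
v7: WRITE d=41  (d history now [(2, 41), (5, 20), (6, 36), (7, 41)])
v8: WRITE b=45  (b history now [(4, 15), (8, 45)])
v9: WRITE a=39  (a history now [(9, 39)])
v10: WRITE c=30  (c history now [(1, 36), (10, 30)])
v11: WRITE e=7  (e history now [(3, 18), (11, 7)])
v12: WRITE d=41  (d history now [(2, 41), (5, 20), (6, 36), (7, 41), (12, 41)])
READ e @v1: history=[(3, 18), (11, 7)] -> no version <= 1 -> NONE
READ b @v5: history=[(4, 15), (8, 45)] -> pick v4 -> 15
v13: WRITE a=21  (a history now [(9, 39), (13, 21)])
v14: WRITE d=15  (d history now [(2, 41), (5, 20), (6, 36), (7, 41), (12, 41), (14, 15)])
READ e @v3: history=[(3, 18), (11, 7)] -> pick v3 -> 18
v15: WRITE b=7  (b history now [(4, 15), (8, 45), (15, 7)])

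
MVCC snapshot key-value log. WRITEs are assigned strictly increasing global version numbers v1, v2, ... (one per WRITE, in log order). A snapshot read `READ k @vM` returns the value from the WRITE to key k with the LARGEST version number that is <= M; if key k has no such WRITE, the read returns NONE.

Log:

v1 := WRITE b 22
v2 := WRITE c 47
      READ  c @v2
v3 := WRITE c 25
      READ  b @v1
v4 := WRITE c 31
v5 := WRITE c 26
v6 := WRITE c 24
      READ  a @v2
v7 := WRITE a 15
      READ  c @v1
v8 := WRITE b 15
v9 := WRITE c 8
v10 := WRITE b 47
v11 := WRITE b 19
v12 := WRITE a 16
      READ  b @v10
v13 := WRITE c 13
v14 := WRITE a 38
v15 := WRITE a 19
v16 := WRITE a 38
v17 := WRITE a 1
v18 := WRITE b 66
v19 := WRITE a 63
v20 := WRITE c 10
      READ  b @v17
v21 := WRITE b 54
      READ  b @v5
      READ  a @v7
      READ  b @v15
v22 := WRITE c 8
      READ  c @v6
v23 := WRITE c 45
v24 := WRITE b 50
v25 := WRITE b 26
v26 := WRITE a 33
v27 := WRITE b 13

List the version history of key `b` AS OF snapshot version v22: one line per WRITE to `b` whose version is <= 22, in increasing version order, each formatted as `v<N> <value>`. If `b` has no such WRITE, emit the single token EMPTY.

Scan writes for key=b with version <= 22:
  v1 WRITE b 22 -> keep
  v2 WRITE c 47 -> skip
  v3 WRITE c 25 -> skip
  v4 WRITE c 31 -> skip
  v5 WRITE c 26 -> skip
  v6 WRITE c 24 -> skip
  v7 WRITE a 15 -> skip
  v8 WRITE b 15 -> keep
  v9 WRITE c 8 -> skip
  v10 WRITE b 47 -> keep
  v11 WRITE b 19 -> keep
  v12 WRITE a 16 -> skip
  v13 WRITE c 13 -> skip
  v14 WRITE a 38 -> skip
  v15 WRITE a 19 -> skip
  v16 WRITE a 38 -> skip
  v17 WRITE a 1 -> skip
  v18 WRITE b 66 -> keep
  v19 WRITE a 63 -> skip
  v20 WRITE c 10 -> skip
  v21 WRITE b 54 -> keep
  v22 WRITE c 8 -> skip
  v23 WRITE c 45 -> skip
  v24 WRITE b 50 -> drop (> snap)
  v25 WRITE b 26 -> drop (> snap)
  v26 WRITE a 33 -> skip
  v27 WRITE b 13 -> drop (> snap)
Collected: [(1, 22), (8, 15), (10, 47), (11, 19), (18, 66), (21, 54)]

Answer: v1 22
v8 15
v10 47
v11 19
v18 66
v21 54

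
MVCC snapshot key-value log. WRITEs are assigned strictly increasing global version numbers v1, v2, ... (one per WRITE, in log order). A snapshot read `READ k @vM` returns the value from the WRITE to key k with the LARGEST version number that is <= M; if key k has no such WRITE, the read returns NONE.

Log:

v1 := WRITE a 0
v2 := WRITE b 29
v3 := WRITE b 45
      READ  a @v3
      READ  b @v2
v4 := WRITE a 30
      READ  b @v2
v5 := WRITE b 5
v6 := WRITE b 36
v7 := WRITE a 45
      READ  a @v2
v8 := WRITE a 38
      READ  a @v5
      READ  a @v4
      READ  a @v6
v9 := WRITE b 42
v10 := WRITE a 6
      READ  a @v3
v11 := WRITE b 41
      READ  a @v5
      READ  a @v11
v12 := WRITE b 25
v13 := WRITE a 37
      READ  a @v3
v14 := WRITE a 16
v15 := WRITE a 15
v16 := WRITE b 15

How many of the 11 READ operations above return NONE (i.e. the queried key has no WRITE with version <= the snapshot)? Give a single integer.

v1: WRITE a=0  (a history now [(1, 0)])
v2: WRITE b=29  (b history now [(2, 29)])
v3: WRITE b=45  (b history now [(2, 29), (3, 45)])
READ a @v3: history=[(1, 0)] -> pick v1 -> 0
READ b @v2: history=[(2, 29), (3, 45)] -> pick v2 -> 29
v4: WRITE a=30  (a history now [(1, 0), (4, 30)])
READ b @v2: history=[(2, 29), (3, 45)] -> pick v2 -> 29
v5: WRITE b=5  (b history now [(2, 29), (3, 45), (5, 5)])
v6: WRITE b=36  (b history now [(2, 29), (3, 45), (5, 5), (6, 36)])
v7: WRITE a=45  (a history now [(1, 0), (4, 30), (7, 45)])
READ a @v2: history=[(1, 0), (4, 30), (7, 45)] -> pick v1 -> 0
v8: WRITE a=38  (a history now [(1, 0), (4, 30), (7, 45), (8, 38)])
READ a @v5: history=[(1, 0), (4, 30), (7, 45), (8, 38)] -> pick v4 -> 30
READ a @v4: history=[(1, 0), (4, 30), (7, 45), (8, 38)] -> pick v4 -> 30
READ a @v6: history=[(1, 0), (4, 30), (7, 45), (8, 38)] -> pick v4 -> 30
v9: WRITE b=42  (b history now [(2, 29), (3, 45), (5, 5), (6, 36), (9, 42)])
v10: WRITE a=6  (a history now [(1, 0), (4, 30), (7, 45), (8, 38), (10, 6)])
READ a @v3: history=[(1, 0), (4, 30), (7, 45), (8, 38), (10, 6)] -> pick v1 -> 0
v11: WRITE b=41  (b history now [(2, 29), (3, 45), (5, 5), (6, 36), (9, 42), (11, 41)])
READ a @v5: history=[(1, 0), (4, 30), (7, 45), (8, 38), (10, 6)] -> pick v4 -> 30
READ a @v11: history=[(1, 0), (4, 30), (7, 45), (8, 38), (10, 6)] -> pick v10 -> 6
v12: WRITE b=25  (b history now [(2, 29), (3, 45), (5, 5), (6, 36), (9, 42), (11, 41), (12, 25)])
v13: WRITE a=37  (a history now [(1, 0), (4, 30), (7, 45), (8, 38), (10, 6), (13, 37)])
READ a @v3: history=[(1, 0), (4, 30), (7, 45), (8, 38), (10, 6), (13, 37)] -> pick v1 -> 0
v14: WRITE a=16  (a history now [(1, 0), (4, 30), (7, 45), (8, 38), (10, 6), (13, 37), (14, 16)])
v15: WRITE a=15  (a history now [(1, 0), (4, 30), (7, 45), (8, 38), (10, 6), (13, 37), (14, 16), (15, 15)])
v16: WRITE b=15  (b history now [(2, 29), (3, 45), (5, 5), (6, 36), (9, 42), (11, 41), (12, 25), (16, 15)])
Read results in order: ['0', '29', '29', '0', '30', '30', '30', '0', '30', '6', '0']
NONE count = 0

Answer: 0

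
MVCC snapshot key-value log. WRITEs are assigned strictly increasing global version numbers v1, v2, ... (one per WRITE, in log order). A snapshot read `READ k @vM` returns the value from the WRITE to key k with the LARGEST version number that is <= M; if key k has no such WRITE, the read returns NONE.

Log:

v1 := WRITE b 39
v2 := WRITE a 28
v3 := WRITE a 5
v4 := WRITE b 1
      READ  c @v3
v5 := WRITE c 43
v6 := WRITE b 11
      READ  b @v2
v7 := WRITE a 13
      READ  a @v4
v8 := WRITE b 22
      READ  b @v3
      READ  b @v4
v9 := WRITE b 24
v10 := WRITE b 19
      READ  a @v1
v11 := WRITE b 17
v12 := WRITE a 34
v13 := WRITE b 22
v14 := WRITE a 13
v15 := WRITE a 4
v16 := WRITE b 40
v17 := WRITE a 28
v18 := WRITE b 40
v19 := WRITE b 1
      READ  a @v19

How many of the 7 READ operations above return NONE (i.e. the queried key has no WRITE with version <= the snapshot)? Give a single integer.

Answer: 2

Derivation:
v1: WRITE b=39  (b history now [(1, 39)])
v2: WRITE a=28  (a history now [(2, 28)])
v3: WRITE a=5  (a history now [(2, 28), (3, 5)])
v4: WRITE b=1  (b history now [(1, 39), (4, 1)])
READ c @v3: history=[] -> no version <= 3 -> NONE
v5: WRITE c=43  (c history now [(5, 43)])
v6: WRITE b=11  (b history now [(1, 39), (4, 1), (6, 11)])
READ b @v2: history=[(1, 39), (4, 1), (6, 11)] -> pick v1 -> 39
v7: WRITE a=13  (a history now [(2, 28), (3, 5), (7, 13)])
READ a @v4: history=[(2, 28), (3, 5), (7, 13)] -> pick v3 -> 5
v8: WRITE b=22  (b history now [(1, 39), (4, 1), (6, 11), (8, 22)])
READ b @v3: history=[(1, 39), (4, 1), (6, 11), (8, 22)] -> pick v1 -> 39
READ b @v4: history=[(1, 39), (4, 1), (6, 11), (8, 22)] -> pick v4 -> 1
v9: WRITE b=24  (b history now [(1, 39), (4, 1), (6, 11), (8, 22), (9, 24)])
v10: WRITE b=19  (b history now [(1, 39), (4, 1), (6, 11), (8, 22), (9, 24), (10, 19)])
READ a @v1: history=[(2, 28), (3, 5), (7, 13)] -> no version <= 1 -> NONE
v11: WRITE b=17  (b history now [(1, 39), (4, 1), (6, 11), (8, 22), (9, 24), (10, 19), (11, 17)])
v12: WRITE a=34  (a history now [(2, 28), (3, 5), (7, 13), (12, 34)])
v13: WRITE b=22  (b history now [(1, 39), (4, 1), (6, 11), (8, 22), (9, 24), (10, 19), (11, 17), (13, 22)])
v14: WRITE a=13  (a history now [(2, 28), (3, 5), (7, 13), (12, 34), (14, 13)])
v15: WRITE a=4  (a history now [(2, 28), (3, 5), (7, 13), (12, 34), (14, 13), (15, 4)])
v16: WRITE b=40  (b history now [(1, 39), (4, 1), (6, 11), (8, 22), (9, 24), (10, 19), (11, 17), (13, 22), (16, 40)])
v17: WRITE a=28  (a history now [(2, 28), (3, 5), (7, 13), (12, 34), (14, 13), (15, 4), (17, 28)])
v18: WRITE b=40  (b history now [(1, 39), (4, 1), (6, 11), (8, 22), (9, 24), (10, 19), (11, 17), (13, 22), (16, 40), (18, 40)])
v19: WRITE b=1  (b history now [(1, 39), (4, 1), (6, 11), (8, 22), (9, 24), (10, 19), (11, 17), (13, 22), (16, 40), (18, 40), (19, 1)])
READ a @v19: history=[(2, 28), (3, 5), (7, 13), (12, 34), (14, 13), (15, 4), (17, 28)] -> pick v17 -> 28
Read results in order: ['NONE', '39', '5', '39', '1', 'NONE', '28']
NONE count = 2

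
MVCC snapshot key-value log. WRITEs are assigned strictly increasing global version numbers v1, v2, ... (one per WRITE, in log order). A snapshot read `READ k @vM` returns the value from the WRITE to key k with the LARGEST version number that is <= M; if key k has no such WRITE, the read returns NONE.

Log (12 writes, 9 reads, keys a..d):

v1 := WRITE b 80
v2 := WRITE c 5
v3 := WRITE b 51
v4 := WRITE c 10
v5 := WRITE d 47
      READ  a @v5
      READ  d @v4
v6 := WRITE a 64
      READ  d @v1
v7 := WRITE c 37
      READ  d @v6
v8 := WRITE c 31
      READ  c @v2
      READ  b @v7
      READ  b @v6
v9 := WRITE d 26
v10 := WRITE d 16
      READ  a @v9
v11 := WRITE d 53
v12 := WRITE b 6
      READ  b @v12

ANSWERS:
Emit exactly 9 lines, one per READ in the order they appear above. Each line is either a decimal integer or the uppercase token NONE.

Answer: NONE
NONE
NONE
47
5
51
51
64
6

Derivation:
v1: WRITE b=80  (b history now [(1, 80)])
v2: WRITE c=5  (c history now [(2, 5)])
v3: WRITE b=51  (b history now [(1, 80), (3, 51)])
v4: WRITE c=10  (c history now [(2, 5), (4, 10)])
v5: WRITE d=47  (d history now [(5, 47)])
READ a @v5: history=[] -> no version <= 5 -> NONE
READ d @v4: history=[(5, 47)] -> no version <= 4 -> NONE
v6: WRITE a=64  (a history now [(6, 64)])
READ d @v1: history=[(5, 47)] -> no version <= 1 -> NONE
v7: WRITE c=37  (c history now [(2, 5), (4, 10), (7, 37)])
READ d @v6: history=[(5, 47)] -> pick v5 -> 47
v8: WRITE c=31  (c history now [(2, 5), (4, 10), (7, 37), (8, 31)])
READ c @v2: history=[(2, 5), (4, 10), (7, 37), (8, 31)] -> pick v2 -> 5
READ b @v7: history=[(1, 80), (3, 51)] -> pick v3 -> 51
READ b @v6: history=[(1, 80), (3, 51)] -> pick v3 -> 51
v9: WRITE d=26  (d history now [(5, 47), (9, 26)])
v10: WRITE d=16  (d history now [(5, 47), (9, 26), (10, 16)])
READ a @v9: history=[(6, 64)] -> pick v6 -> 64
v11: WRITE d=53  (d history now [(5, 47), (9, 26), (10, 16), (11, 53)])
v12: WRITE b=6  (b history now [(1, 80), (3, 51), (12, 6)])
READ b @v12: history=[(1, 80), (3, 51), (12, 6)] -> pick v12 -> 6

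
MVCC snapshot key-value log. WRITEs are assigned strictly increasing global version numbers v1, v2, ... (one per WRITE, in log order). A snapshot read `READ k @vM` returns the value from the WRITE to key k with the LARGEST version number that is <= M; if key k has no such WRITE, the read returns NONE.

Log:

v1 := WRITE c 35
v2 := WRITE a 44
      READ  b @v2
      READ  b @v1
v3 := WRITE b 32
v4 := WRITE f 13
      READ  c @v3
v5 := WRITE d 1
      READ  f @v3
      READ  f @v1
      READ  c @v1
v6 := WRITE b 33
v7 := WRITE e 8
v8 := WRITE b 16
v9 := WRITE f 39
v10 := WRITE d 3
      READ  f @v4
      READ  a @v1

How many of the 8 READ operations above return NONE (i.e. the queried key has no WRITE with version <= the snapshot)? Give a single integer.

Answer: 5

Derivation:
v1: WRITE c=35  (c history now [(1, 35)])
v2: WRITE a=44  (a history now [(2, 44)])
READ b @v2: history=[] -> no version <= 2 -> NONE
READ b @v1: history=[] -> no version <= 1 -> NONE
v3: WRITE b=32  (b history now [(3, 32)])
v4: WRITE f=13  (f history now [(4, 13)])
READ c @v3: history=[(1, 35)] -> pick v1 -> 35
v5: WRITE d=1  (d history now [(5, 1)])
READ f @v3: history=[(4, 13)] -> no version <= 3 -> NONE
READ f @v1: history=[(4, 13)] -> no version <= 1 -> NONE
READ c @v1: history=[(1, 35)] -> pick v1 -> 35
v6: WRITE b=33  (b history now [(3, 32), (6, 33)])
v7: WRITE e=8  (e history now [(7, 8)])
v8: WRITE b=16  (b history now [(3, 32), (6, 33), (8, 16)])
v9: WRITE f=39  (f history now [(4, 13), (9, 39)])
v10: WRITE d=3  (d history now [(5, 1), (10, 3)])
READ f @v4: history=[(4, 13), (9, 39)] -> pick v4 -> 13
READ a @v1: history=[(2, 44)] -> no version <= 1 -> NONE
Read results in order: ['NONE', 'NONE', '35', 'NONE', 'NONE', '35', '13', 'NONE']
NONE count = 5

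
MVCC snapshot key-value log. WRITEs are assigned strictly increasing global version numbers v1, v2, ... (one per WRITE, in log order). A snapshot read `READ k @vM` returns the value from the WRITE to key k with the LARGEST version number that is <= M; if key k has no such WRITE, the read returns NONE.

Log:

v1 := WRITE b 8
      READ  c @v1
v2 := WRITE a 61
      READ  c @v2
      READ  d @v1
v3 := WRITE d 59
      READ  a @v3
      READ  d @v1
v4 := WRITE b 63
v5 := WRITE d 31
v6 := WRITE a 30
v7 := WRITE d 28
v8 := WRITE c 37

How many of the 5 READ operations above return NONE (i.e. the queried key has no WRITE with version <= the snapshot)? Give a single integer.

Answer: 4

Derivation:
v1: WRITE b=8  (b history now [(1, 8)])
READ c @v1: history=[] -> no version <= 1 -> NONE
v2: WRITE a=61  (a history now [(2, 61)])
READ c @v2: history=[] -> no version <= 2 -> NONE
READ d @v1: history=[] -> no version <= 1 -> NONE
v3: WRITE d=59  (d history now [(3, 59)])
READ a @v3: history=[(2, 61)] -> pick v2 -> 61
READ d @v1: history=[(3, 59)] -> no version <= 1 -> NONE
v4: WRITE b=63  (b history now [(1, 8), (4, 63)])
v5: WRITE d=31  (d history now [(3, 59), (5, 31)])
v6: WRITE a=30  (a history now [(2, 61), (6, 30)])
v7: WRITE d=28  (d history now [(3, 59), (5, 31), (7, 28)])
v8: WRITE c=37  (c history now [(8, 37)])
Read results in order: ['NONE', 'NONE', 'NONE', '61', 'NONE']
NONE count = 4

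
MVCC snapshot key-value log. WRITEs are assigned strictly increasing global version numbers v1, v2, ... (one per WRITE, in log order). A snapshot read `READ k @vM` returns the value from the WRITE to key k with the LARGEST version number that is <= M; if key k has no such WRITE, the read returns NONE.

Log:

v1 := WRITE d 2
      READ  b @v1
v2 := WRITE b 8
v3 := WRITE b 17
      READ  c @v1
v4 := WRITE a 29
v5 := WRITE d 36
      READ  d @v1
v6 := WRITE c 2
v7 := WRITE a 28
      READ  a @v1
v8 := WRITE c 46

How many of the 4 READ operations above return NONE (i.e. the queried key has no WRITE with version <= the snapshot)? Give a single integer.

Answer: 3

Derivation:
v1: WRITE d=2  (d history now [(1, 2)])
READ b @v1: history=[] -> no version <= 1 -> NONE
v2: WRITE b=8  (b history now [(2, 8)])
v3: WRITE b=17  (b history now [(2, 8), (3, 17)])
READ c @v1: history=[] -> no version <= 1 -> NONE
v4: WRITE a=29  (a history now [(4, 29)])
v5: WRITE d=36  (d history now [(1, 2), (5, 36)])
READ d @v1: history=[(1, 2), (5, 36)] -> pick v1 -> 2
v6: WRITE c=2  (c history now [(6, 2)])
v7: WRITE a=28  (a history now [(4, 29), (7, 28)])
READ a @v1: history=[(4, 29), (7, 28)] -> no version <= 1 -> NONE
v8: WRITE c=46  (c history now [(6, 2), (8, 46)])
Read results in order: ['NONE', 'NONE', '2', 'NONE']
NONE count = 3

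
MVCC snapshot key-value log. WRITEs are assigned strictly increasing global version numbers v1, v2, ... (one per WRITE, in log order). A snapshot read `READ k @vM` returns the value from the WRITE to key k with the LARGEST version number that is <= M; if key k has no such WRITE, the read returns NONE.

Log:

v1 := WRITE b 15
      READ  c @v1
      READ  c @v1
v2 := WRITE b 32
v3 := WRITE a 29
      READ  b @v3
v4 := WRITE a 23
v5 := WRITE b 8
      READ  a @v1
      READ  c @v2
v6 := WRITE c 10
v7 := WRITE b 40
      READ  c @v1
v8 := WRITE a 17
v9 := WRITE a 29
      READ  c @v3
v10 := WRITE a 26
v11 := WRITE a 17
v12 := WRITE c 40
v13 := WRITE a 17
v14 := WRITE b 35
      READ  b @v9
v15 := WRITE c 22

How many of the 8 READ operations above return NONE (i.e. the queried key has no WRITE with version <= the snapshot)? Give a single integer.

v1: WRITE b=15  (b history now [(1, 15)])
READ c @v1: history=[] -> no version <= 1 -> NONE
READ c @v1: history=[] -> no version <= 1 -> NONE
v2: WRITE b=32  (b history now [(1, 15), (2, 32)])
v3: WRITE a=29  (a history now [(3, 29)])
READ b @v3: history=[(1, 15), (2, 32)] -> pick v2 -> 32
v4: WRITE a=23  (a history now [(3, 29), (4, 23)])
v5: WRITE b=8  (b history now [(1, 15), (2, 32), (5, 8)])
READ a @v1: history=[(3, 29), (4, 23)] -> no version <= 1 -> NONE
READ c @v2: history=[] -> no version <= 2 -> NONE
v6: WRITE c=10  (c history now [(6, 10)])
v7: WRITE b=40  (b history now [(1, 15), (2, 32), (5, 8), (7, 40)])
READ c @v1: history=[(6, 10)] -> no version <= 1 -> NONE
v8: WRITE a=17  (a history now [(3, 29), (4, 23), (8, 17)])
v9: WRITE a=29  (a history now [(3, 29), (4, 23), (8, 17), (9, 29)])
READ c @v3: history=[(6, 10)] -> no version <= 3 -> NONE
v10: WRITE a=26  (a history now [(3, 29), (4, 23), (8, 17), (9, 29), (10, 26)])
v11: WRITE a=17  (a history now [(3, 29), (4, 23), (8, 17), (9, 29), (10, 26), (11, 17)])
v12: WRITE c=40  (c history now [(6, 10), (12, 40)])
v13: WRITE a=17  (a history now [(3, 29), (4, 23), (8, 17), (9, 29), (10, 26), (11, 17), (13, 17)])
v14: WRITE b=35  (b history now [(1, 15), (2, 32), (5, 8), (7, 40), (14, 35)])
READ b @v9: history=[(1, 15), (2, 32), (5, 8), (7, 40), (14, 35)] -> pick v7 -> 40
v15: WRITE c=22  (c history now [(6, 10), (12, 40), (15, 22)])
Read results in order: ['NONE', 'NONE', '32', 'NONE', 'NONE', 'NONE', 'NONE', '40']
NONE count = 6

Answer: 6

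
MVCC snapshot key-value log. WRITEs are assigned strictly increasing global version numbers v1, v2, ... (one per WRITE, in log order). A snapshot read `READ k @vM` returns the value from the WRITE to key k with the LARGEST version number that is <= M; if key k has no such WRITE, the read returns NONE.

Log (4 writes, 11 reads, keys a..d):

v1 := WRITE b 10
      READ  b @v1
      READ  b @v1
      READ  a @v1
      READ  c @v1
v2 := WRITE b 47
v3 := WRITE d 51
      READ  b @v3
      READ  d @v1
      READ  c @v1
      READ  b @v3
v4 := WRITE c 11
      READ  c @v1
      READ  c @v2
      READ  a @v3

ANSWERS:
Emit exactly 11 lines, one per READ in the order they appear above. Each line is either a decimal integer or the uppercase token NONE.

Answer: 10
10
NONE
NONE
47
NONE
NONE
47
NONE
NONE
NONE

Derivation:
v1: WRITE b=10  (b history now [(1, 10)])
READ b @v1: history=[(1, 10)] -> pick v1 -> 10
READ b @v1: history=[(1, 10)] -> pick v1 -> 10
READ a @v1: history=[] -> no version <= 1 -> NONE
READ c @v1: history=[] -> no version <= 1 -> NONE
v2: WRITE b=47  (b history now [(1, 10), (2, 47)])
v3: WRITE d=51  (d history now [(3, 51)])
READ b @v3: history=[(1, 10), (2, 47)] -> pick v2 -> 47
READ d @v1: history=[(3, 51)] -> no version <= 1 -> NONE
READ c @v1: history=[] -> no version <= 1 -> NONE
READ b @v3: history=[(1, 10), (2, 47)] -> pick v2 -> 47
v4: WRITE c=11  (c history now [(4, 11)])
READ c @v1: history=[(4, 11)] -> no version <= 1 -> NONE
READ c @v2: history=[(4, 11)] -> no version <= 2 -> NONE
READ a @v3: history=[] -> no version <= 3 -> NONE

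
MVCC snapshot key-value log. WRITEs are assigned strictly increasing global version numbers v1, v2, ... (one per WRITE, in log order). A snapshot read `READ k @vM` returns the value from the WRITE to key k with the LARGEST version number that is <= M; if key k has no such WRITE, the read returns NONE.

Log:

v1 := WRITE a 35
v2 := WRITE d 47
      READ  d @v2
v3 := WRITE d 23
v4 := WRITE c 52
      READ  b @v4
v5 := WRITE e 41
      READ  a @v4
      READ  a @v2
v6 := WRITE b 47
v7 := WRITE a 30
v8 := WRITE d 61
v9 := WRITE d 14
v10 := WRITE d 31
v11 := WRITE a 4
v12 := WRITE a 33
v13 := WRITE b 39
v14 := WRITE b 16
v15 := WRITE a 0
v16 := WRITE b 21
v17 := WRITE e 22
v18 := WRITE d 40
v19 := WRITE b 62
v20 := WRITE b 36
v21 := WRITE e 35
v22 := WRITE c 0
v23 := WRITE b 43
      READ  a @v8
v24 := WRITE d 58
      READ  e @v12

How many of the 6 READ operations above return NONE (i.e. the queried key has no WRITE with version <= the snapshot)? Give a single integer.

v1: WRITE a=35  (a history now [(1, 35)])
v2: WRITE d=47  (d history now [(2, 47)])
READ d @v2: history=[(2, 47)] -> pick v2 -> 47
v3: WRITE d=23  (d history now [(2, 47), (3, 23)])
v4: WRITE c=52  (c history now [(4, 52)])
READ b @v4: history=[] -> no version <= 4 -> NONE
v5: WRITE e=41  (e history now [(5, 41)])
READ a @v4: history=[(1, 35)] -> pick v1 -> 35
READ a @v2: history=[(1, 35)] -> pick v1 -> 35
v6: WRITE b=47  (b history now [(6, 47)])
v7: WRITE a=30  (a history now [(1, 35), (7, 30)])
v8: WRITE d=61  (d history now [(2, 47), (3, 23), (8, 61)])
v9: WRITE d=14  (d history now [(2, 47), (3, 23), (8, 61), (9, 14)])
v10: WRITE d=31  (d history now [(2, 47), (3, 23), (8, 61), (9, 14), (10, 31)])
v11: WRITE a=4  (a history now [(1, 35), (7, 30), (11, 4)])
v12: WRITE a=33  (a history now [(1, 35), (7, 30), (11, 4), (12, 33)])
v13: WRITE b=39  (b history now [(6, 47), (13, 39)])
v14: WRITE b=16  (b history now [(6, 47), (13, 39), (14, 16)])
v15: WRITE a=0  (a history now [(1, 35), (7, 30), (11, 4), (12, 33), (15, 0)])
v16: WRITE b=21  (b history now [(6, 47), (13, 39), (14, 16), (16, 21)])
v17: WRITE e=22  (e history now [(5, 41), (17, 22)])
v18: WRITE d=40  (d history now [(2, 47), (3, 23), (8, 61), (9, 14), (10, 31), (18, 40)])
v19: WRITE b=62  (b history now [(6, 47), (13, 39), (14, 16), (16, 21), (19, 62)])
v20: WRITE b=36  (b history now [(6, 47), (13, 39), (14, 16), (16, 21), (19, 62), (20, 36)])
v21: WRITE e=35  (e history now [(5, 41), (17, 22), (21, 35)])
v22: WRITE c=0  (c history now [(4, 52), (22, 0)])
v23: WRITE b=43  (b history now [(6, 47), (13, 39), (14, 16), (16, 21), (19, 62), (20, 36), (23, 43)])
READ a @v8: history=[(1, 35), (7, 30), (11, 4), (12, 33), (15, 0)] -> pick v7 -> 30
v24: WRITE d=58  (d history now [(2, 47), (3, 23), (8, 61), (9, 14), (10, 31), (18, 40), (24, 58)])
READ e @v12: history=[(5, 41), (17, 22), (21, 35)] -> pick v5 -> 41
Read results in order: ['47', 'NONE', '35', '35', '30', '41']
NONE count = 1

Answer: 1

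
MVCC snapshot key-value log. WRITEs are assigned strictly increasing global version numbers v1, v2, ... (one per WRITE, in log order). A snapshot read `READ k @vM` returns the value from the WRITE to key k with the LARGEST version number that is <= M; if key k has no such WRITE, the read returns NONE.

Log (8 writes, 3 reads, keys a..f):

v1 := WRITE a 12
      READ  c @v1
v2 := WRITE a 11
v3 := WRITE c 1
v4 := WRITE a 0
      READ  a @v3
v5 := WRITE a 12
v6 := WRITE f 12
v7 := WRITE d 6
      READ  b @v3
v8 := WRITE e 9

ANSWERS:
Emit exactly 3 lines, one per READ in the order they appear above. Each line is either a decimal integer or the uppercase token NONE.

v1: WRITE a=12  (a history now [(1, 12)])
READ c @v1: history=[] -> no version <= 1 -> NONE
v2: WRITE a=11  (a history now [(1, 12), (2, 11)])
v3: WRITE c=1  (c history now [(3, 1)])
v4: WRITE a=0  (a history now [(1, 12), (2, 11), (4, 0)])
READ a @v3: history=[(1, 12), (2, 11), (4, 0)] -> pick v2 -> 11
v5: WRITE a=12  (a history now [(1, 12), (2, 11), (4, 0), (5, 12)])
v6: WRITE f=12  (f history now [(6, 12)])
v7: WRITE d=6  (d history now [(7, 6)])
READ b @v3: history=[] -> no version <= 3 -> NONE
v8: WRITE e=9  (e history now [(8, 9)])

Answer: NONE
11
NONE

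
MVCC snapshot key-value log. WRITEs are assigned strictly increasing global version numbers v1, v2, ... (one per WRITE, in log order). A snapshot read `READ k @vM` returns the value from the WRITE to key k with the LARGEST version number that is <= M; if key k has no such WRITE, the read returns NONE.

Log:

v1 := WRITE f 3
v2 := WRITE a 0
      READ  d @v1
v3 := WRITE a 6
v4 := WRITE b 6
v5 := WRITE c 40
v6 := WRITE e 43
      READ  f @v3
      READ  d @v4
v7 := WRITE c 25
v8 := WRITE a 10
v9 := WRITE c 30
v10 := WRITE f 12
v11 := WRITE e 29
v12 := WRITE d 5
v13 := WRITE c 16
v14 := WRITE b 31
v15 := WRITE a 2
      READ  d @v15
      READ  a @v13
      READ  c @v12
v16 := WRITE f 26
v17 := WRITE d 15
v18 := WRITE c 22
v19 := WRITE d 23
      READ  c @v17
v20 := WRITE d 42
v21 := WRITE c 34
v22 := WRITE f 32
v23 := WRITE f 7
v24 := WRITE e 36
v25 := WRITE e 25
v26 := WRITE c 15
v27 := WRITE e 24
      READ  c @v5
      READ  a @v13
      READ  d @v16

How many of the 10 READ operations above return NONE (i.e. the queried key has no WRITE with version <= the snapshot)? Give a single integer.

v1: WRITE f=3  (f history now [(1, 3)])
v2: WRITE a=0  (a history now [(2, 0)])
READ d @v1: history=[] -> no version <= 1 -> NONE
v3: WRITE a=6  (a history now [(2, 0), (3, 6)])
v4: WRITE b=6  (b history now [(4, 6)])
v5: WRITE c=40  (c history now [(5, 40)])
v6: WRITE e=43  (e history now [(6, 43)])
READ f @v3: history=[(1, 3)] -> pick v1 -> 3
READ d @v4: history=[] -> no version <= 4 -> NONE
v7: WRITE c=25  (c history now [(5, 40), (7, 25)])
v8: WRITE a=10  (a history now [(2, 0), (3, 6), (8, 10)])
v9: WRITE c=30  (c history now [(5, 40), (7, 25), (9, 30)])
v10: WRITE f=12  (f history now [(1, 3), (10, 12)])
v11: WRITE e=29  (e history now [(6, 43), (11, 29)])
v12: WRITE d=5  (d history now [(12, 5)])
v13: WRITE c=16  (c history now [(5, 40), (7, 25), (9, 30), (13, 16)])
v14: WRITE b=31  (b history now [(4, 6), (14, 31)])
v15: WRITE a=2  (a history now [(2, 0), (3, 6), (8, 10), (15, 2)])
READ d @v15: history=[(12, 5)] -> pick v12 -> 5
READ a @v13: history=[(2, 0), (3, 6), (8, 10), (15, 2)] -> pick v8 -> 10
READ c @v12: history=[(5, 40), (7, 25), (9, 30), (13, 16)] -> pick v9 -> 30
v16: WRITE f=26  (f history now [(1, 3), (10, 12), (16, 26)])
v17: WRITE d=15  (d history now [(12, 5), (17, 15)])
v18: WRITE c=22  (c history now [(5, 40), (7, 25), (9, 30), (13, 16), (18, 22)])
v19: WRITE d=23  (d history now [(12, 5), (17, 15), (19, 23)])
READ c @v17: history=[(5, 40), (7, 25), (9, 30), (13, 16), (18, 22)] -> pick v13 -> 16
v20: WRITE d=42  (d history now [(12, 5), (17, 15), (19, 23), (20, 42)])
v21: WRITE c=34  (c history now [(5, 40), (7, 25), (9, 30), (13, 16), (18, 22), (21, 34)])
v22: WRITE f=32  (f history now [(1, 3), (10, 12), (16, 26), (22, 32)])
v23: WRITE f=7  (f history now [(1, 3), (10, 12), (16, 26), (22, 32), (23, 7)])
v24: WRITE e=36  (e history now [(6, 43), (11, 29), (24, 36)])
v25: WRITE e=25  (e history now [(6, 43), (11, 29), (24, 36), (25, 25)])
v26: WRITE c=15  (c history now [(5, 40), (7, 25), (9, 30), (13, 16), (18, 22), (21, 34), (26, 15)])
v27: WRITE e=24  (e history now [(6, 43), (11, 29), (24, 36), (25, 25), (27, 24)])
READ c @v5: history=[(5, 40), (7, 25), (9, 30), (13, 16), (18, 22), (21, 34), (26, 15)] -> pick v5 -> 40
READ a @v13: history=[(2, 0), (3, 6), (8, 10), (15, 2)] -> pick v8 -> 10
READ d @v16: history=[(12, 5), (17, 15), (19, 23), (20, 42)] -> pick v12 -> 5
Read results in order: ['NONE', '3', 'NONE', '5', '10', '30', '16', '40', '10', '5']
NONE count = 2

Answer: 2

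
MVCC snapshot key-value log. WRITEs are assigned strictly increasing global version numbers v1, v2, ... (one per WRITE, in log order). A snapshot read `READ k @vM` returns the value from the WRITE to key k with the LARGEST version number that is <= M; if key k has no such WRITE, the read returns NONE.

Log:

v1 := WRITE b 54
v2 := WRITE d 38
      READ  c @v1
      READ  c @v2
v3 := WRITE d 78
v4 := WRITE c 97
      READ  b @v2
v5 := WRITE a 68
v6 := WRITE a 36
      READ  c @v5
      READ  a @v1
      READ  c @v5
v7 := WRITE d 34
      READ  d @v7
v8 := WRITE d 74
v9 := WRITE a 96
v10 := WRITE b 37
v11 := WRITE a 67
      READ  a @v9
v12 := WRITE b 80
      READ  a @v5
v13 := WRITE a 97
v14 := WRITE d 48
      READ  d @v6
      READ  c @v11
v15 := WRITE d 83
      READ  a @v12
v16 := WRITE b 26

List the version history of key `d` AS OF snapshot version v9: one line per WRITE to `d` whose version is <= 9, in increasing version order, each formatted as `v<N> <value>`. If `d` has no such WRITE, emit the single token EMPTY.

Scan writes for key=d with version <= 9:
  v1 WRITE b 54 -> skip
  v2 WRITE d 38 -> keep
  v3 WRITE d 78 -> keep
  v4 WRITE c 97 -> skip
  v5 WRITE a 68 -> skip
  v6 WRITE a 36 -> skip
  v7 WRITE d 34 -> keep
  v8 WRITE d 74 -> keep
  v9 WRITE a 96 -> skip
  v10 WRITE b 37 -> skip
  v11 WRITE a 67 -> skip
  v12 WRITE b 80 -> skip
  v13 WRITE a 97 -> skip
  v14 WRITE d 48 -> drop (> snap)
  v15 WRITE d 83 -> drop (> snap)
  v16 WRITE b 26 -> skip
Collected: [(2, 38), (3, 78), (7, 34), (8, 74)]

Answer: v2 38
v3 78
v7 34
v8 74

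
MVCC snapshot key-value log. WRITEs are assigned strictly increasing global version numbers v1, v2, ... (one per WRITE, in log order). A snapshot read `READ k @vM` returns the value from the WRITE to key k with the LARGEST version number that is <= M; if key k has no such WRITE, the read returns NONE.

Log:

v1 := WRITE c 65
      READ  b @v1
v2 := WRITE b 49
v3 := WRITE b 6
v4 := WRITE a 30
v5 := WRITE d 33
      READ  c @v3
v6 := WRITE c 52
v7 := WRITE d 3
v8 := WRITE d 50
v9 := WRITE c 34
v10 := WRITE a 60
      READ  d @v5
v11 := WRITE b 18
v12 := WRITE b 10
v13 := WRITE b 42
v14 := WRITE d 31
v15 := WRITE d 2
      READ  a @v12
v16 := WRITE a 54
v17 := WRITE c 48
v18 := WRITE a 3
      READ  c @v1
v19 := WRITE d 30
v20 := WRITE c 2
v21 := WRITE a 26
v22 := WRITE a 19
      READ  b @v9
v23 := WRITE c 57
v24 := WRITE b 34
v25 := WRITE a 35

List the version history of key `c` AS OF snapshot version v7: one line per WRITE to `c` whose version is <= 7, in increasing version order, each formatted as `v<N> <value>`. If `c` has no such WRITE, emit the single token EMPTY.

Scan writes for key=c with version <= 7:
  v1 WRITE c 65 -> keep
  v2 WRITE b 49 -> skip
  v3 WRITE b 6 -> skip
  v4 WRITE a 30 -> skip
  v5 WRITE d 33 -> skip
  v6 WRITE c 52 -> keep
  v7 WRITE d 3 -> skip
  v8 WRITE d 50 -> skip
  v9 WRITE c 34 -> drop (> snap)
  v10 WRITE a 60 -> skip
  v11 WRITE b 18 -> skip
  v12 WRITE b 10 -> skip
  v13 WRITE b 42 -> skip
  v14 WRITE d 31 -> skip
  v15 WRITE d 2 -> skip
  v16 WRITE a 54 -> skip
  v17 WRITE c 48 -> drop (> snap)
  v18 WRITE a 3 -> skip
  v19 WRITE d 30 -> skip
  v20 WRITE c 2 -> drop (> snap)
  v21 WRITE a 26 -> skip
  v22 WRITE a 19 -> skip
  v23 WRITE c 57 -> drop (> snap)
  v24 WRITE b 34 -> skip
  v25 WRITE a 35 -> skip
Collected: [(1, 65), (6, 52)]

Answer: v1 65
v6 52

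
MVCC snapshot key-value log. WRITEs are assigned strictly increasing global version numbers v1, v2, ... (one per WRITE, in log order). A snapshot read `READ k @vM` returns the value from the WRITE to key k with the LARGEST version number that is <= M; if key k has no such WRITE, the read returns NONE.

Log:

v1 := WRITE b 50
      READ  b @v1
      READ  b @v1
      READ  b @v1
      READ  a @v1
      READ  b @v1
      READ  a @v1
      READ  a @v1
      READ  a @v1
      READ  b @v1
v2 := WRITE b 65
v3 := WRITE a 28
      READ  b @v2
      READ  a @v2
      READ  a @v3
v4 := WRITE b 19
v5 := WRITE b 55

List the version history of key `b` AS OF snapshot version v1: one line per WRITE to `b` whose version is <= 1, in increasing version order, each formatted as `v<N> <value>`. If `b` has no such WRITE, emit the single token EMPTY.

Answer: v1 50

Derivation:
Scan writes for key=b with version <= 1:
  v1 WRITE b 50 -> keep
  v2 WRITE b 65 -> drop (> snap)
  v3 WRITE a 28 -> skip
  v4 WRITE b 19 -> drop (> snap)
  v5 WRITE b 55 -> drop (> snap)
Collected: [(1, 50)]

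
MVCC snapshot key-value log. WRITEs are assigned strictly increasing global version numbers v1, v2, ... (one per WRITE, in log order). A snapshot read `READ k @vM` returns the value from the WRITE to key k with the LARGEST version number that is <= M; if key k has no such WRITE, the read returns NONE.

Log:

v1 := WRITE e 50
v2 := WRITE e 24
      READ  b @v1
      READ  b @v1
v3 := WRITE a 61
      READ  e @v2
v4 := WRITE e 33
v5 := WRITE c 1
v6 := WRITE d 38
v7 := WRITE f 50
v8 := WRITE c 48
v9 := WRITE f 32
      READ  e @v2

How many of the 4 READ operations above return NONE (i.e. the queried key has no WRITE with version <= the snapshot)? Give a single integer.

Answer: 2

Derivation:
v1: WRITE e=50  (e history now [(1, 50)])
v2: WRITE e=24  (e history now [(1, 50), (2, 24)])
READ b @v1: history=[] -> no version <= 1 -> NONE
READ b @v1: history=[] -> no version <= 1 -> NONE
v3: WRITE a=61  (a history now [(3, 61)])
READ e @v2: history=[(1, 50), (2, 24)] -> pick v2 -> 24
v4: WRITE e=33  (e history now [(1, 50), (2, 24), (4, 33)])
v5: WRITE c=1  (c history now [(5, 1)])
v6: WRITE d=38  (d history now [(6, 38)])
v7: WRITE f=50  (f history now [(7, 50)])
v8: WRITE c=48  (c history now [(5, 1), (8, 48)])
v9: WRITE f=32  (f history now [(7, 50), (9, 32)])
READ e @v2: history=[(1, 50), (2, 24), (4, 33)] -> pick v2 -> 24
Read results in order: ['NONE', 'NONE', '24', '24']
NONE count = 2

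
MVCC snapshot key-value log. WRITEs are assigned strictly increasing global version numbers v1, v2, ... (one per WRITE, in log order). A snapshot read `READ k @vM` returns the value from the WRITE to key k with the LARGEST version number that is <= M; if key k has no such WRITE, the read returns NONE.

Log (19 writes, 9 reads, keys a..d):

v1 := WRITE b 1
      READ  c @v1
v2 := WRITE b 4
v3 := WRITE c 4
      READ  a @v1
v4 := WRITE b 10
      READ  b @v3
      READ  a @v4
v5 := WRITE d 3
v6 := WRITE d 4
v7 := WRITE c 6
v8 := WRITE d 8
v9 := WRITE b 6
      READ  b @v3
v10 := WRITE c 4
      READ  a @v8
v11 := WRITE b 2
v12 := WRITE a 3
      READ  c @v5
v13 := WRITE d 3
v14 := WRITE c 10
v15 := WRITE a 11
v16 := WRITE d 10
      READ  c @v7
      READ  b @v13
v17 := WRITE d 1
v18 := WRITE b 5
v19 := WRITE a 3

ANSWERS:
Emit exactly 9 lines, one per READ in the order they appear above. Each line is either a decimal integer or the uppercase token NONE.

v1: WRITE b=1  (b history now [(1, 1)])
READ c @v1: history=[] -> no version <= 1 -> NONE
v2: WRITE b=4  (b history now [(1, 1), (2, 4)])
v3: WRITE c=4  (c history now [(3, 4)])
READ a @v1: history=[] -> no version <= 1 -> NONE
v4: WRITE b=10  (b history now [(1, 1), (2, 4), (4, 10)])
READ b @v3: history=[(1, 1), (2, 4), (4, 10)] -> pick v2 -> 4
READ a @v4: history=[] -> no version <= 4 -> NONE
v5: WRITE d=3  (d history now [(5, 3)])
v6: WRITE d=4  (d history now [(5, 3), (6, 4)])
v7: WRITE c=6  (c history now [(3, 4), (7, 6)])
v8: WRITE d=8  (d history now [(5, 3), (6, 4), (8, 8)])
v9: WRITE b=6  (b history now [(1, 1), (2, 4), (4, 10), (9, 6)])
READ b @v3: history=[(1, 1), (2, 4), (4, 10), (9, 6)] -> pick v2 -> 4
v10: WRITE c=4  (c history now [(3, 4), (7, 6), (10, 4)])
READ a @v8: history=[] -> no version <= 8 -> NONE
v11: WRITE b=2  (b history now [(1, 1), (2, 4), (4, 10), (9, 6), (11, 2)])
v12: WRITE a=3  (a history now [(12, 3)])
READ c @v5: history=[(3, 4), (7, 6), (10, 4)] -> pick v3 -> 4
v13: WRITE d=3  (d history now [(5, 3), (6, 4), (8, 8), (13, 3)])
v14: WRITE c=10  (c history now [(3, 4), (7, 6), (10, 4), (14, 10)])
v15: WRITE a=11  (a history now [(12, 3), (15, 11)])
v16: WRITE d=10  (d history now [(5, 3), (6, 4), (8, 8), (13, 3), (16, 10)])
READ c @v7: history=[(3, 4), (7, 6), (10, 4), (14, 10)] -> pick v7 -> 6
READ b @v13: history=[(1, 1), (2, 4), (4, 10), (9, 6), (11, 2)] -> pick v11 -> 2
v17: WRITE d=1  (d history now [(5, 3), (6, 4), (8, 8), (13, 3), (16, 10), (17, 1)])
v18: WRITE b=5  (b history now [(1, 1), (2, 4), (4, 10), (9, 6), (11, 2), (18, 5)])
v19: WRITE a=3  (a history now [(12, 3), (15, 11), (19, 3)])

Answer: NONE
NONE
4
NONE
4
NONE
4
6
2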